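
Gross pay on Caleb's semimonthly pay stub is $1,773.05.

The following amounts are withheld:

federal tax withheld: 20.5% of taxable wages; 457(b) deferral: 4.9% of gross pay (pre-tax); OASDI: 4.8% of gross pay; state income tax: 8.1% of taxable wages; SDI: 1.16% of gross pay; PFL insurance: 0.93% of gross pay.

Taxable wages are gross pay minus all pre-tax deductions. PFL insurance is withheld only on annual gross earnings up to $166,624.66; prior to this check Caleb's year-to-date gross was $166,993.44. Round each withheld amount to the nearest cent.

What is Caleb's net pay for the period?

$1,098.25

457(b) deferral: $1,773.05 × 0.049 = $86.88
Taxable wages = $1,773.05 − $86.88 = $1,686.17
Federal tax withheld: $1,686.17 × 0.205 = $345.66
State income tax: $1,686.17 × 0.081 = $136.58
PFL insurance: annual cap $166,624.66 already reached (YTD $166,993.44), so $0.00
SDI: $1,773.05 × 0.0116 = $20.57
OASDI: $1,773.05 × 0.048 = $85.11
Total deductions = $86.88 + $345.66 + $136.58 + $0.00 + $20.57 + $85.11 = $674.80
Net pay = $1,773.05 − $674.80 = $1,098.25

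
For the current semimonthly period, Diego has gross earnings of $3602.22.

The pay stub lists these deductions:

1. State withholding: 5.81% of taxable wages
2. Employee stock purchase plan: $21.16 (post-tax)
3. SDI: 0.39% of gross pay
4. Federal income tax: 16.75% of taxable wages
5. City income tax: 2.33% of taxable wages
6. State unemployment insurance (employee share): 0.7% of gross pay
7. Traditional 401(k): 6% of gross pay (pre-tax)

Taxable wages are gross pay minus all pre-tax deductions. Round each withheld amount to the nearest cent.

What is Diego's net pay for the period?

$2482.86

Traditional 401(k): $3602.22 × 0.06 = $216.13
Taxable wages = $3602.22 − $216.13 = $3386.09
State withholding: $3386.09 × 0.0581 = $196.73
City income tax: $3386.09 × 0.0233 = $78.90
Federal income tax: $3386.09 × 0.1675 = $567.17
State unemployment insurance (employee share): $3602.22 × 0.007 = $25.22
SDI: $3602.22 × 0.0039 = $14.05
Employee stock purchase plan: $21.16
Total deductions = $216.13 + $196.73 + $78.90 + $567.17 + $25.22 + $14.05 + $21.16 = $1119.36
Net pay = $3602.22 − $1119.36 = $2482.86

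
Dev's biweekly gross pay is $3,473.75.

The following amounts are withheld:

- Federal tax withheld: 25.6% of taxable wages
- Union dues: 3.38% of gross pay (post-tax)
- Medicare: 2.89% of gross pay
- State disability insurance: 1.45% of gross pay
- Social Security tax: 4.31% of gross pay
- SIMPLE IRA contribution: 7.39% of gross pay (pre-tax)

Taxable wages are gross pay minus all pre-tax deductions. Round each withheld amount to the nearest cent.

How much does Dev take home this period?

$1,975.59

SIMPLE IRA contribution: $3,473.75 × 0.0739 = $256.71
Taxable wages = $3,473.75 − $256.71 = $3,217.04
Federal tax withheld: $3,217.04 × 0.256 = $823.56
Social Security tax: $3,473.75 × 0.0431 = $149.72
Medicare: $3,473.75 × 0.0289 = $100.39
State disability insurance: $3,473.75 × 0.0145 = $50.37
Union dues: $3,473.75 × 0.0338 = $117.41
Total deductions = $256.71 + $823.56 + $149.72 + $100.39 + $50.37 + $117.41 = $1,498.16
Net pay = $3,473.75 − $1,498.16 = $1,975.59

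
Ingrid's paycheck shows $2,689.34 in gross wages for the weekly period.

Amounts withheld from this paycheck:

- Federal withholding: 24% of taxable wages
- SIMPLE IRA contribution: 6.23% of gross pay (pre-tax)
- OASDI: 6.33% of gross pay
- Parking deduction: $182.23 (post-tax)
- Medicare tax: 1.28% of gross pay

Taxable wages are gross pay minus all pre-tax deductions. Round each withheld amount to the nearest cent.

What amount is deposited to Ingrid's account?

$1,529.67

SIMPLE IRA contribution: $2,689.34 × 0.0623 = $167.55
Taxable wages = $2,689.34 − $167.55 = $2,521.79
Federal withholding: $2,521.79 × 0.24 = $605.23
OASDI: $2,689.34 × 0.0633 = $170.24
Medicare tax: $2,689.34 × 0.0128 = $34.42
Parking deduction: $182.23
Total deductions = $167.55 + $605.23 + $170.24 + $34.42 + $182.23 = $1,159.67
Net pay = $2,689.34 − $1,159.67 = $1,529.67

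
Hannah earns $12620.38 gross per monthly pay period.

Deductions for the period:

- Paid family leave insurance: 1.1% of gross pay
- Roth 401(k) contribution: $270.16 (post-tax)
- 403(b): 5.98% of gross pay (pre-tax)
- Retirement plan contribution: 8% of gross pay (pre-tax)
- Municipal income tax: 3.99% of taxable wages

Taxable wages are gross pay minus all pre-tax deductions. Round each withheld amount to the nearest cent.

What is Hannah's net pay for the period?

Retirement plan contribution: $12620.38 × 0.08 = $1009.63
403(b): $12620.38 × 0.0598 = $754.70
Pre-tax total = $1009.63 + $754.70 = $1764.33
Taxable wages = $12620.38 − $1764.33 = $10856.05
Municipal income tax: $10856.05 × 0.0399 = $433.16
Paid family leave insurance: $12620.38 × 0.011 = $138.82
Roth 401(k) contribution: $270.16
Total deductions = $1009.63 + $754.70 + $433.16 + $138.82 + $270.16 = $2606.47
Net pay = $12620.38 − $2606.47 = $10013.91

$10013.91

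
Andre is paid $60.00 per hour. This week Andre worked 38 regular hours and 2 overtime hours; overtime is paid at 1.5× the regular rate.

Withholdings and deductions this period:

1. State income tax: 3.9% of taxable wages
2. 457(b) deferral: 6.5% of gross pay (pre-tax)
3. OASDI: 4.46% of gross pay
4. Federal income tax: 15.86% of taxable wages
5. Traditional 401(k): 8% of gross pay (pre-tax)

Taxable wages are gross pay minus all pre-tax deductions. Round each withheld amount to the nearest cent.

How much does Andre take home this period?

Regular pay: 38 × $60.00 = $2,280.00
Overtime pay: 2 × $60.00 × 1.5 = $180.00
Gross pay = $2,280.00 + $180.00 = $2,460.00
Traditional 401(k): $2,460.00 × 0.08 = $196.80
457(b) deferral: $2,460.00 × 0.065 = $159.90
Pre-tax total = $196.80 + $159.90 = $356.70
Taxable wages = $2,460.00 − $356.70 = $2,103.30
State income tax: $2,103.30 × 0.039 = $82.03
Federal income tax: $2,103.30 × 0.1586 = $333.58
OASDI: $2,460.00 × 0.0446 = $109.72
Total deductions = $196.80 + $159.90 + $82.03 + $333.58 + $109.72 = $882.03
Net pay = $2,460.00 − $882.03 = $1,577.97

$1,577.97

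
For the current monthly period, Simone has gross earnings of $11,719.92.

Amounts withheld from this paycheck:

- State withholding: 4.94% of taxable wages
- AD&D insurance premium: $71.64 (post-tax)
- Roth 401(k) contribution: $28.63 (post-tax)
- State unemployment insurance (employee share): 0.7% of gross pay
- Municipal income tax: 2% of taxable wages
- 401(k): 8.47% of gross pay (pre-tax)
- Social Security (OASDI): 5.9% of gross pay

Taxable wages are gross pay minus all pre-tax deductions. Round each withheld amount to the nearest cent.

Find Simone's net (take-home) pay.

$9,108.98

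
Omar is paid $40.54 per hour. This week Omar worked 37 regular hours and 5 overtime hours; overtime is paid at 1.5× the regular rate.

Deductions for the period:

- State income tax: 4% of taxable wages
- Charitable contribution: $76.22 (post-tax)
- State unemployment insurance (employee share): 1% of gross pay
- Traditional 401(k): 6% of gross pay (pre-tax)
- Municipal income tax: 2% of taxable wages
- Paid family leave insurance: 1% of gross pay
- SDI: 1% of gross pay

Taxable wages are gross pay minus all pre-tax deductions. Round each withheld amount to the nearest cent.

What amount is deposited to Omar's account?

$1,463.70

Regular pay: 37 × $40.54 = $1,499.98
Overtime pay: 5 × $40.54 × 1.5 = $304.05
Gross pay = $1,499.98 + $304.05 = $1,804.03
Traditional 401(k): $1,804.03 × 0.06 = $108.24
Taxable wages = $1,804.03 − $108.24 = $1,695.79
Municipal income tax: $1,695.79 × 0.02 = $33.92
State income tax: $1,695.79 × 0.04 = $67.83
SDI: $1,804.03 × 0.01 = $18.04
Paid family leave insurance: $1,804.03 × 0.01 = $18.04
State unemployment insurance (employee share): $1,804.03 × 0.01 = $18.04
Charitable contribution: $76.22
Total deductions = $108.24 + $33.92 + $67.83 + $18.04 + $18.04 + $18.04 + $76.22 = $340.33
Net pay = $1,804.03 − $340.33 = $1,463.70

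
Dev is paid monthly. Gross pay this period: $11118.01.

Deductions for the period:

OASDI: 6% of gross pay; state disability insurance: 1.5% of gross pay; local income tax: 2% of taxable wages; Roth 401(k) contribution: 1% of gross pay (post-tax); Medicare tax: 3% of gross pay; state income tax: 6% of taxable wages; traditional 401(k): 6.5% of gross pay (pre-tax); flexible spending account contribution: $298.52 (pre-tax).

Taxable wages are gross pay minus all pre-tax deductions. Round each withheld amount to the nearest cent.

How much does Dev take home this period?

Traditional 401(k): $11118.01 × 0.065 = $722.67
Flexible spending account contribution: $298.52
Pre-tax total = $722.67 + $298.52 = $1021.19
Taxable wages = $11118.01 − $1021.19 = $10096.82
Local income tax: $10096.82 × 0.02 = $201.94
State income tax: $10096.82 × 0.06 = $605.81
Medicare tax: $11118.01 × 0.03 = $333.54
State disability insurance: $11118.01 × 0.015 = $166.77
OASDI: $11118.01 × 0.06 = $667.08
Roth 401(k) contribution: $11118.01 × 0.01 = $111.18
Total deductions = $722.67 + $298.52 + $201.94 + $605.81 + $333.54 + $166.77 + $667.08 + $111.18 = $3107.51
Net pay = $11118.01 − $3107.51 = $8010.50

$8010.50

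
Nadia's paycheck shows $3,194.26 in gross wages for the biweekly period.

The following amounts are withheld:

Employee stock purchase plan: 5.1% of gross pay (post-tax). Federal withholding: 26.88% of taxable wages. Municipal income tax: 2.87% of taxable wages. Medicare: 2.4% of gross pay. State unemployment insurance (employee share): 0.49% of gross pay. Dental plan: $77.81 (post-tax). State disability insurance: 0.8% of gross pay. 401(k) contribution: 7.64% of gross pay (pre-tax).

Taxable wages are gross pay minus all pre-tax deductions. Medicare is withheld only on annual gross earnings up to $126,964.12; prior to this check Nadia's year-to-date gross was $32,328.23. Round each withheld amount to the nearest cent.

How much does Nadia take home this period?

401(k) contribution: $3,194.26 × 0.0764 = $244.04
Taxable wages = $3,194.26 − $244.04 = $2,950.22
Municipal income tax: $2,950.22 × 0.0287 = $84.67
Federal withholding: $2,950.22 × 0.2688 = $793.02
State unemployment insurance (employee share): $3,194.26 × 0.0049 = $15.65
State disability insurance: $3,194.26 × 0.008 = $25.55
Medicare: cap not yet reached, full $3,194.26 is subject → $3,194.26 × 0.024 = $76.66
Dental plan: $77.81
Employee stock purchase plan: $3,194.26 × 0.051 = $162.91
Total deductions = $244.04 + $84.67 + $793.02 + $15.65 + $25.55 + $76.66 + $77.81 + $162.91 = $1,480.31
Net pay = $3,194.26 − $1,480.31 = $1,713.95

$1,713.95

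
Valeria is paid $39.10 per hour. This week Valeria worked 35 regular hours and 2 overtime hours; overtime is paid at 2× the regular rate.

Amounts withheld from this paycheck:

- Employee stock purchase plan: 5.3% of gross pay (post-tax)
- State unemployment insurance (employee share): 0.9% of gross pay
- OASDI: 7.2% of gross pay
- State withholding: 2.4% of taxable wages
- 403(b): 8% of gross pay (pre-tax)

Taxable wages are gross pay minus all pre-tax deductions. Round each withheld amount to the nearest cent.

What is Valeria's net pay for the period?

$1164.91

Regular pay: 35 × $39.10 = $1368.50
Overtime pay: 2 × $39.10 × 2 = $156.40
Gross pay = $1368.50 + $156.40 = $1524.90
403(b): $1524.90 × 0.08 = $121.99
Taxable wages = $1524.90 − $121.99 = $1402.91
State withholding: $1402.91 × 0.024 = $33.67
State unemployment insurance (employee share): $1524.90 × 0.009 = $13.72
OASDI: $1524.90 × 0.072 = $109.79
Employee stock purchase plan: $1524.90 × 0.053 = $80.82
Total deductions = $121.99 + $33.67 + $13.72 + $109.79 + $80.82 = $359.99
Net pay = $1524.90 − $359.99 = $1164.91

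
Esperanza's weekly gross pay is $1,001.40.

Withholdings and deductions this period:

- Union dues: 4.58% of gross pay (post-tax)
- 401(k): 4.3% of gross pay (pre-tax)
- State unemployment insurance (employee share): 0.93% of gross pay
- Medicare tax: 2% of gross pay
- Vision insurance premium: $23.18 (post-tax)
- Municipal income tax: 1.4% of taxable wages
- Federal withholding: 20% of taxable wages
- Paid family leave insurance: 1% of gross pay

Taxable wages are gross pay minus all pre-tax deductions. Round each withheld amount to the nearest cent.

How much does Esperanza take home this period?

$644.86

401(k): $1,001.40 × 0.043 = $43.06
Taxable wages = $1,001.40 − $43.06 = $958.34
Municipal income tax: $958.34 × 0.014 = $13.42
Federal withholding: $958.34 × 0.2 = $191.67
Paid family leave insurance: $1,001.40 × 0.01 = $10.01
State unemployment insurance (employee share): $1,001.40 × 0.0093 = $9.31
Medicare tax: $1,001.40 × 0.02 = $20.03
Vision insurance premium: $23.18
Union dues: $1,001.40 × 0.0458 = $45.86
Total deductions = $43.06 + $13.42 + $191.67 + $10.01 + $9.31 + $20.03 + $23.18 + $45.86 = $356.54
Net pay = $1,001.40 − $356.54 = $644.86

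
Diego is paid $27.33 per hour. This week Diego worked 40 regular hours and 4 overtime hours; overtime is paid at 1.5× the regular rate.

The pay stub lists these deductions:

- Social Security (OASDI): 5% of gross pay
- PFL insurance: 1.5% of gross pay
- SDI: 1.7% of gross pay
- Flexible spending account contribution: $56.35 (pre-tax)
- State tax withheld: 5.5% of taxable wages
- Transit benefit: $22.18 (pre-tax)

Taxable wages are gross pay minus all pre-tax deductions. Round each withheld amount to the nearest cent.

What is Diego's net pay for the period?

$1,010.73

Regular pay: 40 × $27.33 = $1,093.20
Overtime pay: 4 × $27.33 × 1.5 = $163.98
Gross pay = $1,093.20 + $163.98 = $1,257.18
Flexible spending account contribution: $56.35
Transit benefit: $22.18
Pre-tax total = $56.35 + $22.18 = $78.53
Taxable wages = $1,257.18 − $78.53 = $1,178.65
State tax withheld: $1,178.65 × 0.055 = $64.83
Social Security (OASDI): $1,257.18 × 0.05 = $62.86
SDI: $1,257.18 × 0.017 = $21.37
PFL insurance: $1,257.18 × 0.015 = $18.86
Total deductions = $56.35 + $22.18 + $64.83 + $62.86 + $21.37 + $18.86 = $246.45
Net pay = $1,257.18 − $246.45 = $1,010.73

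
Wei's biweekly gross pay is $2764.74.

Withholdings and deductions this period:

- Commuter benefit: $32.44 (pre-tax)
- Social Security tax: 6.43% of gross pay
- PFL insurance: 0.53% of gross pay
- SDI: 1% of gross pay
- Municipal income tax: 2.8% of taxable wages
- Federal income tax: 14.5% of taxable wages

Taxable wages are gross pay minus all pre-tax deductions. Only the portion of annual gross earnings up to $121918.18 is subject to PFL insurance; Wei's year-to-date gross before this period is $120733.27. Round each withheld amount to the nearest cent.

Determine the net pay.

$2047.92

Commuter benefit: $32.44
Taxable wages = $2764.74 − $32.44 = $2732.30
Municipal income tax: $2732.30 × 0.028 = $76.50
Federal income tax: $2732.30 × 0.145 = $396.18
SDI: $2764.74 × 0.01 = $27.65
Social Security tax: $2764.74 × 0.0643 = $177.77
PFL insurance: only $121918.18 − $120733.27 = $1184.91 of this check is subject → $1184.91 × 0.0053 = $6.28
Total deductions = $32.44 + $76.50 + $396.18 + $27.65 + $177.77 + $6.28 = $716.82
Net pay = $2764.74 − $716.82 = $2047.92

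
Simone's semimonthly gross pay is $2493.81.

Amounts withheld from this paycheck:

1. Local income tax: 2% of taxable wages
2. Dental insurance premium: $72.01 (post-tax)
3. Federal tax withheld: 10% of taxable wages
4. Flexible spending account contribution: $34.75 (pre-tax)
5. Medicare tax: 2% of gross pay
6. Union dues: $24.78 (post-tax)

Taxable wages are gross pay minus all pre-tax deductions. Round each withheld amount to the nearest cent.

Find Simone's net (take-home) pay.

Flexible spending account contribution: $34.75
Taxable wages = $2493.81 − $34.75 = $2459.06
Federal tax withheld: $2459.06 × 0.1 = $245.91
Local income tax: $2459.06 × 0.02 = $49.18
Medicare tax: $2493.81 × 0.02 = $49.88
Dental insurance premium: $72.01
Union dues: $24.78
Total deductions = $34.75 + $245.91 + $49.18 + $49.88 + $72.01 + $24.78 = $476.51
Net pay = $2493.81 − $476.51 = $2017.30

$2017.30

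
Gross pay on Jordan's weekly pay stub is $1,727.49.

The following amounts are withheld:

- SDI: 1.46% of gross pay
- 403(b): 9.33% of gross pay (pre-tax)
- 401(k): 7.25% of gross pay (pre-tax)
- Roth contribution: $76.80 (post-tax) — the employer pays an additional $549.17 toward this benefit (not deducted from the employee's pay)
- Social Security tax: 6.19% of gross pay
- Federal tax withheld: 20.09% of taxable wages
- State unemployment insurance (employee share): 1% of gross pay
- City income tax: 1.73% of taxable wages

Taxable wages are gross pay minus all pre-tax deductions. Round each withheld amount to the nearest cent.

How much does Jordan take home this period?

$900.42

403(b): $1,727.49 × 0.0933 = $161.17
401(k): $1,727.49 × 0.0725 = $125.24
Pre-tax total = $161.17 + $125.24 = $286.41
Taxable wages = $1,727.49 − $286.41 = $1,441.08
City income tax: $1,441.08 × 0.0173 = $24.93
Federal tax withheld: $1,441.08 × 0.2009 = $289.51
State unemployment insurance (employee share): $1,727.49 × 0.01 = $17.27
Social Security tax: $1,727.49 × 0.0619 = $106.93
SDI: $1,727.49 × 0.0146 = $25.22
Roth contribution: $76.80
(Employer's $549.17 toward Roth contribution is not withheld from the employee.)
Total deductions = $161.17 + $125.24 + $24.93 + $289.51 + $17.27 + $106.93 + $25.22 + $76.80 = $827.07
Net pay = $1,727.49 − $827.07 = $900.42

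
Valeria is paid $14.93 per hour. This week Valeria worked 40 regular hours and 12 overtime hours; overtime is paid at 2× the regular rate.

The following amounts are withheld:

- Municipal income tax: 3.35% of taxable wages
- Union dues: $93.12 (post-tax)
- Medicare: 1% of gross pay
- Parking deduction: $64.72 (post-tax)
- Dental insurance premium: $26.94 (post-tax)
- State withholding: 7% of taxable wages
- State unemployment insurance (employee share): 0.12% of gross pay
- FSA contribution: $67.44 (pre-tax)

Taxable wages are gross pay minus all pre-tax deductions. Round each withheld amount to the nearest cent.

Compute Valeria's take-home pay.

$600.67

Regular pay: 40 × $14.93 = $597.20
Overtime pay: 12 × $14.93 × 2 = $358.32
Gross pay = $597.20 + $358.32 = $955.52
FSA contribution: $67.44
Taxable wages = $955.52 − $67.44 = $888.08
Municipal income tax: $888.08 × 0.0335 = $29.75
State withholding: $888.08 × 0.07 = $62.17
State unemployment insurance (employee share): $955.52 × 0.0012 = $1.15
Medicare: $955.52 × 0.01 = $9.56
Union dues: $93.12
Parking deduction: $64.72
Dental insurance premium: $26.94
Total deductions = $67.44 + $29.75 + $62.17 + $1.15 + $9.56 + $93.12 + $64.72 + $26.94 = $354.85
Net pay = $955.52 − $354.85 = $600.67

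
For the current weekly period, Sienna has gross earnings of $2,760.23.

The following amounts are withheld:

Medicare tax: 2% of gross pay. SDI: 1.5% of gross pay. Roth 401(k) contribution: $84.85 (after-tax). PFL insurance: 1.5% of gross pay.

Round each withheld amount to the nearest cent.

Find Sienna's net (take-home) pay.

Medicare tax: $2,760.23 × 0.02 = $55.20
PFL insurance: $2,760.23 × 0.015 = $41.40
SDI: $2,760.23 × 0.015 = $41.40
Roth 401(k) contribution: $84.85
Total deductions = $55.20 + $41.40 + $41.40 + $84.85 = $222.85
Net pay = $2,760.23 − $222.85 = $2,537.38

$2,537.38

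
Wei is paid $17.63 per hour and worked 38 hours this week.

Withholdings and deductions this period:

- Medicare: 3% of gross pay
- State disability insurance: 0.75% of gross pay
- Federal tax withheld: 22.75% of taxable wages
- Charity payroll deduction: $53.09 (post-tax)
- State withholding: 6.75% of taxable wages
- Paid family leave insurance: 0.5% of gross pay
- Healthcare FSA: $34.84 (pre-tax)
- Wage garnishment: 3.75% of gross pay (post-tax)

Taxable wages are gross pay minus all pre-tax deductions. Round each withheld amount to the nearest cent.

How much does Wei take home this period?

$341.06

Gross pay: 38 × $17.63 = $669.94
Healthcare FSA: $34.84
Taxable wages = $669.94 − $34.84 = $635.10
Federal tax withheld: $635.10 × 0.2275 = $144.49
State withholding: $635.10 × 0.0675 = $42.87
Paid family leave insurance: $669.94 × 0.005 = $3.35
State disability insurance: $669.94 × 0.0075 = $5.02
Medicare: $669.94 × 0.03 = $20.10
Wage garnishment: $669.94 × 0.0375 = $25.12
Charity payroll deduction: $53.09
Total deductions = $34.84 + $144.49 + $42.87 + $3.35 + $5.02 + $20.10 + $25.12 + $53.09 = $328.88
Net pay = $669.94 − $328.88 = $341.06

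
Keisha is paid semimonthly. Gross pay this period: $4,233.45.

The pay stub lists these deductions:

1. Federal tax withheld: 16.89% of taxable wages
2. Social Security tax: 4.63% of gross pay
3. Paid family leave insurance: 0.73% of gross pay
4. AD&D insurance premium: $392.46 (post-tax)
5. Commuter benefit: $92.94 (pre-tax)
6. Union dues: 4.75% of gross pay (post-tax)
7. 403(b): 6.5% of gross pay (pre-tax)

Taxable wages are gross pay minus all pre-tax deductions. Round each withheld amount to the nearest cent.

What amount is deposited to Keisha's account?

403(b): $4,233.45 × 0.065 = $275.17
Commuter benefit: $92.94
Pre-tax total = $275.17 + $92.94 = $368.11
Taxable wages = $4,233.45 − $368.11 = $3,865.34
Federal tax withheld: $3,865.34 × 0.1689 = $652.86
Paid family leave insurance: $4,233.45 × 0.0073 = $30.90
Social Security tax: $4,233.45 × 0.0463 = $196.01
Union dues: $4,233.45 × 0.0475 = $201.09
AD&D insurance premium: $392.46
Total deductions = $275.17 + $92.94 + $652.86 + $30.90 + $196.01 + $201.09 + $392.46 = $1,841.43
Net pay = $4,233.45 − $1,841.43 = $2,392.02

$2,392.02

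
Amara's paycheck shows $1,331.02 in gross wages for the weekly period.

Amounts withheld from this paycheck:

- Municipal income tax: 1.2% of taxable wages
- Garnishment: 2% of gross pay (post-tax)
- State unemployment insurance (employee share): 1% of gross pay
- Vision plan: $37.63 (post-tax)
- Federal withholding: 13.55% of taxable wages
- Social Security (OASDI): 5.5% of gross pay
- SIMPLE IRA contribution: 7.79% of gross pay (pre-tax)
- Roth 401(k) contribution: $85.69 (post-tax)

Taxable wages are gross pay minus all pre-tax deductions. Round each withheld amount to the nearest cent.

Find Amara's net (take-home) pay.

$809.84

SIMPLE IRA contribution: $1,331.02 × 0.0779 = $103.69
Taxable wages = $1,331.02 − $103.69 = $1,227.33
Federal withholding: $1,227.33 × 0.1355 = $166.30
Municipal income tax: $1,227.33 × 0.012 = $14.73
Social Security (OASDI): $1,331.02 × 0.055 = $73.21
State unemployment insurance (employee share): $1,331.02 × 0.01 = $13.31
Vision plan: $37.63
Roth 401(k) contribution: $85.69
Garnishment: $1,331.02 × 0.02 = $26.62
Total deductions = $103.69 + $166.30 + $14.73 + $73.21 + $13.31 + $37.63 + $85.69 + $26.62 = $521.18
Net pay = $1,331.02 − $521.18 = $809.84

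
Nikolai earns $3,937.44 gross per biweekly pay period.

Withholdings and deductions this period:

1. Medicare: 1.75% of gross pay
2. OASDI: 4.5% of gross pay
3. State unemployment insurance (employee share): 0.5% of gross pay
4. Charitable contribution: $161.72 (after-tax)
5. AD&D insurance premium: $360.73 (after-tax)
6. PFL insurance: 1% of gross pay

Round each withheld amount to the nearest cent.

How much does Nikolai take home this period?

$3,109.84

OASDI: $3,937.44 × 0.045 = $177.18
Medicare: $3,937.44 × 0.0175 = $68.91
State unemployment insurance (employee share): $3,937.44 × 0.005 = $19.69
PFL insurance: $3,937.44 × 0.01 = $39.37
AD&D insurance premium: $360.73
Charitable contribution: $161.72
Total deductions = $177.18 + $68.91 + $19.69 + $39.37 + $360.73 + $161.72 = $827.60
Net pay = $3,937.44 − $827.60 = $3,109.84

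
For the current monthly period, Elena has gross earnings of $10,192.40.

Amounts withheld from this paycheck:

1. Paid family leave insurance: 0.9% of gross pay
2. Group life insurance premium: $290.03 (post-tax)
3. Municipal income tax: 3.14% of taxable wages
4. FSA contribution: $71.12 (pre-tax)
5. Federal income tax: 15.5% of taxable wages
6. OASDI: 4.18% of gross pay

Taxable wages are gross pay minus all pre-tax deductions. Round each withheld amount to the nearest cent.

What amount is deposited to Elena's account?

$7,426.87

FSA contribution: $71.12
Taxable wages = $10,192.40 − $71.12 = $10,121.28
Federal income tax: $10,121.28 × 0.155 = $1,568.80
Municipal income tax: $10,121.28 × 0.0314 = $317.81
OASDI: $10,192.40 × 0.0418 = $426.04
Paid family leave insurance: $10,192.40 × 0.009 = $91.73
Group life insurance premium: $290.03
Total deductions = $71.12 + $1,568.80 + $317.81 + $426.04 + $91.73 + $290.03 = $2,765.53
Net pay = $10,192.40 − $2,765.53 = $7,426.87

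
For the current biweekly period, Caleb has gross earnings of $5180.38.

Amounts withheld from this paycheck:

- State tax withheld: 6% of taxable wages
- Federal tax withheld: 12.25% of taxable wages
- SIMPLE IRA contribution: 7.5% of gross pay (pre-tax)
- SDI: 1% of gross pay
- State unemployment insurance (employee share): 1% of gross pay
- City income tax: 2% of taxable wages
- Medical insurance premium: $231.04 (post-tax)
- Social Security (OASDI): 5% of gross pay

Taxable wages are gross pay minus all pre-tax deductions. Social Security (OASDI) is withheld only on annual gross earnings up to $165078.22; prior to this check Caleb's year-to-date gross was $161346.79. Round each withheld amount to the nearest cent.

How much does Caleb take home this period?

SIMPLE IRA contribution: $5180.38 × 0.075 = $388.53
Taxable wages = $5180.38 − $388.53 = $4791.85
Federal tax withheld: $4791.85 × 0.1225 = $587.00
State tax withheld: $4791.85 × 0.06 = $287.51
City income tax: $4791.85 × 0.02 = $95.84
SDI: $5180.38 × 0.01 = $51.80
Social Security (OASDI): only $165078.22 − $161346.79 = $3731.43 of this check is subject → $3731.43 × 0.05 = $186.57
State unemployment insurance (employee share): $5180.38 × 0.01 = $51.80
Medical insurance premium: $231.04
Total deductions = $388.53 + $587.00 + $287.51 + $95.84 + $51.80 + $186.57 + $51.80 + $231.04 = $1880.09
Net pay = $5180.38 − $1880.09 = $3300.29

$3300.29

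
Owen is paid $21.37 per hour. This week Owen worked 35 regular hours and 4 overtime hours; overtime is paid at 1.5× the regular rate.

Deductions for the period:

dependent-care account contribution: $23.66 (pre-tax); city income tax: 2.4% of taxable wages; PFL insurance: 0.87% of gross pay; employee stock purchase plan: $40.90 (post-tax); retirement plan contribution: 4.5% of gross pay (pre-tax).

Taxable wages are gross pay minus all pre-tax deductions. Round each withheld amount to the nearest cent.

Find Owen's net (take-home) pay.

$745.05

Regular pay: 35 × $21.37 = $747.95
Overtime pay: 4 × $21.37 × 1.5 = $128.22
Gross pay = $747.95 + $128.22 = $876.17
Dependent-care account contribution: $23.66
Retirement plan contribution: $876.17 × 0.045 = $39.43
Pre-tax total = $23.66 + $39.43 = $63.09
Taxable wages = $876.17 − $63.09 = $813.08
City income tax: $813.08 × 0.024 = $19.51
PFL insurance: $876.17 × 0.0087 = $7.62
Employee stock purchase plan: $40.90
Total deductions = $23.66 + $39.43 + $19.51 + $7.62 + $40.90 = $131.12
Net pay = $876.17 − $131.12 = $745.05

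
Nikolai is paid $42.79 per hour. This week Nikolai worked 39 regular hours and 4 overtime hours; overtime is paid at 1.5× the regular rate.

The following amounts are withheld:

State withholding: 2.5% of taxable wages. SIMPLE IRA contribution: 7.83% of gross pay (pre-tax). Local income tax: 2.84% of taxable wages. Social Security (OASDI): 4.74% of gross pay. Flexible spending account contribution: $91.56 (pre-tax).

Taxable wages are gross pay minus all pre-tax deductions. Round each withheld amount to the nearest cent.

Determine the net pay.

$1,502.07

Regular pay: 39 × $42.79 = $1,668.81
Overtime pay: 4 × $42.79 × 1.5 = $256.74
Gross pay = $1,668.81 + $256.74 = $1,925.55
Flexible spending account contribution: $91.56
SIMPLE IRA contribution: $1,925.55 × 0.0783 = $150.77
Pre-tax total = $91.56 + $150.77 = $242.33
Taxable wages = $1,925.55 − $242.33 = $1,683.22
State withholding: $1,683.22 × 0.025 = $42.08
Local income tax: $1,683.22 × 0.0284 = $47.80
Social Security (OASDI): $1,925.55 × 0.0474 = $91.27
Total deductions = $91.56 + $150.77 + $42.08 + $47.80 + $91.27 = $423.48
Net pay = $1,925.55 − $423.48 = $1,502.07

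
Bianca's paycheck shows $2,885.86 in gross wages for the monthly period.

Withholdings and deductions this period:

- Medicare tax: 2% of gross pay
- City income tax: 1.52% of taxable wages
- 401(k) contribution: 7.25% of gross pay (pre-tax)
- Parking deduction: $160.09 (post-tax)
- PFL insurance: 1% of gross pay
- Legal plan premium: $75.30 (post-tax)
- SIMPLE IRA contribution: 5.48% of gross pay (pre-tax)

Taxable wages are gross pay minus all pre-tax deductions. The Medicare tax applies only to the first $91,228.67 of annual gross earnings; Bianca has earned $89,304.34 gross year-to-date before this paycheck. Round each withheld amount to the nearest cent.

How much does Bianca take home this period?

SIMPLE IRA contribution: $2,885.86 × 0.0548 = $158.15
401(k) contribution: $2,885.86 × 0.0725 = $209.22
Pre-tax total = $158.15 + $209.22 = $367.37
Taxable wages = $2,885.86 − $367.37 = $2,518.49
City income tax: $2,518.49 × 0.0152 = $38.28
Medicare tax: only $91,228.67 − $89,304.34 = $1,924.33 of this check is subject → $1,924.33 × 0.02 = $38.49
PFL insurance: $2,885.86 × 0.01 = $28.86
Legal plan premium: $75.30
Parking deduction: $160.09
Total deductions = $158.15 + $209.22 + $38.28 + $38.49 + $28.86 + $75.30 + $160.09 = $708.39
Net pay = $2,885.86 − $708.39 = $2,177.47

$2,177.47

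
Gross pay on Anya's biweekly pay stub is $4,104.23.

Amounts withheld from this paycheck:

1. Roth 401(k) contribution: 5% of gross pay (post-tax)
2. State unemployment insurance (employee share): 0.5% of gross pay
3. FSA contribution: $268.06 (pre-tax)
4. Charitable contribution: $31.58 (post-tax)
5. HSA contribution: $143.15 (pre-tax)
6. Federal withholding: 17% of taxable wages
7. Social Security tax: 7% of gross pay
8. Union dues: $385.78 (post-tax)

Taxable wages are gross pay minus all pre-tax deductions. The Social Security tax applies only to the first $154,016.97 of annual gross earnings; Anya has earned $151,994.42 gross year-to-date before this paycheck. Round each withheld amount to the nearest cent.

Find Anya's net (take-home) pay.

$2,280.54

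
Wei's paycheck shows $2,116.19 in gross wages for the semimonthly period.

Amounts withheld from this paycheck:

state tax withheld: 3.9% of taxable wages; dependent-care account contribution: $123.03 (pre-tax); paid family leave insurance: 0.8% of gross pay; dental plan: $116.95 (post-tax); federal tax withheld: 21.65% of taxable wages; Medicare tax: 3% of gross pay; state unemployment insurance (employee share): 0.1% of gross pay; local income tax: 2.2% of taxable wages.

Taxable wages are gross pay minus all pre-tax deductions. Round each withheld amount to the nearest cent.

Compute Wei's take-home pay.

$1,240.57

Dependent-care account contribution: $123.03
Taxable wages = $2,116.19 − $123.03 = $1,993.16
Federal tax withheld: $1,993.16 × 0.2165 = $431.52
Local income tax: $1,993.16 × 0.022 = $43.85
State tax withheld: $1,993.16 × 0.039 = $77.73
State unemployment insurance (employee share): $2,116.19 × 0.001 = $2.12
Medicare tax: $2,116.19 × 0.03 = $63.49
Paid family leave insurance: $2,116.19 × 0.008 = $16.93
Dental plan: $116.95
Total deductions = $123.03 + $431.52 + $43.85 + $77.73 + $2.12 + $63.49 + $16.93 + $116.95 = $875.62
Net pay = $2,116.19 − $875.62 = $1,240.57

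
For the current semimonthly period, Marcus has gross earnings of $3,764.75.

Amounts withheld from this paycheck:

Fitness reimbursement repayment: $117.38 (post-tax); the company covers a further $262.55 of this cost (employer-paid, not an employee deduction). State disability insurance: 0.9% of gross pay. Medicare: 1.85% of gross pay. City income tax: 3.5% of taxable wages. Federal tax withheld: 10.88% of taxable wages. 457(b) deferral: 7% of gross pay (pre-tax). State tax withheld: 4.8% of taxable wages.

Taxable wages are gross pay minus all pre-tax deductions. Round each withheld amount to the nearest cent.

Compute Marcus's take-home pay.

457(b) deferral: $3,764.75 × 0.07 = $263.53
Taxable wages = $3,764.75 − $263.53 = $3,501.22
City income tax: $3,501.22 × 0.035 = $122.54
State tax withheld: $3,501.22 × 0.048 = $168.06
Federal tax withheld: $3,501.22 × 0.1088 = $380.93
Medicare: $3,764.75 × 0.0185 = $69.65
State disability insurance: $3,764.75 × 0.009 = $33.88
Fitness reimbursement repayment: $117.38
(Employer's $262.55 toward fitness reimbursement repayment is not withheld from the employee.)
Total deductions = $263.53 + $122.54 + $168.06 + $380.93 + $69.65 + $33.88 + $117.38 = $1,155.97
Net pay = $3,764.75 − $1,155.97 = $2,608.78

$2,608.78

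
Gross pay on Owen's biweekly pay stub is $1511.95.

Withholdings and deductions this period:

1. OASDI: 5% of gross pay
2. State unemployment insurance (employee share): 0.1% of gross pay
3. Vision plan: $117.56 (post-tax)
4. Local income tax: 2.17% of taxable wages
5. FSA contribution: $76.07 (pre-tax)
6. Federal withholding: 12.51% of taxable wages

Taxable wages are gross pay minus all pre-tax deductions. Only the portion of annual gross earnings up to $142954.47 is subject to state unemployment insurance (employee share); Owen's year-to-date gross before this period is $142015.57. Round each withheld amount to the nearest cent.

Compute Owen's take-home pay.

FSA contribution: $76.07
Taxable wages = $1511.95 − $76.07 = $1435.88
Federal withholding: $1435.88 × 0.1251 = $179.63
Local income tax: $1435.88 × 0.0217 = $31.16
State unemployment insurance (employee share): only $142954.47 − $142015.57 = $938.90 of this check is subject → $938.90 × 0.001 = $0.94
OASDI: $1511.95 × 0.05 = $75.60
Vision plan: $117.56
Total deductions = $76.07 + $179.63 + $31.16 + $0.94 + $75.60 + $117.56 = $480.96
Net pay = $1511.95 − $480.96 = $1030.99

$1030.99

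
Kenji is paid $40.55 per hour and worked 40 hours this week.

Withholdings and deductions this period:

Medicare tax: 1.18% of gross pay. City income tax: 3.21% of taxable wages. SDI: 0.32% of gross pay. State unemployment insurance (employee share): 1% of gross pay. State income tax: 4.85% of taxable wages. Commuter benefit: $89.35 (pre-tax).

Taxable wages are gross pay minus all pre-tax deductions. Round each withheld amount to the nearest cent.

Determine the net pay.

Gross pay: 40 × $40.55 = $1622.00
Commuter benefit: $89.35
Taxable wages = $1622.00 − $89.35 = $1532.65
City income tax: $1532.65 × 0.0321 = $49.20
State income tax: $1532.65 × 0.0485 = $74.33
Medicare tax: $1622.00 × 0.0118 = $19.14
State unemployment insurance (employee share): $1622.00 × 0.01 = $16.22
SDI: $1622.00 × 0.0032 = $5.19
Total deductions = $89.35 + $49.20 + $74.33 + $19.14 + $16.22 + $5.19 = $253.43
Net pay = $1622.00 − $253.43 = $1368.57

$1368.57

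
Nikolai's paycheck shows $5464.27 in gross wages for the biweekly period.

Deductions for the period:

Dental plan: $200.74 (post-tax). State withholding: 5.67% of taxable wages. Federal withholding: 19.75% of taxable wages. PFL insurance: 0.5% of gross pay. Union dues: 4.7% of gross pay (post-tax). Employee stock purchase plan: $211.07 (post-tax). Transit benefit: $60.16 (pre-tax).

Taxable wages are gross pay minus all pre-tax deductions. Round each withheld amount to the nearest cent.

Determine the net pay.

$3334.44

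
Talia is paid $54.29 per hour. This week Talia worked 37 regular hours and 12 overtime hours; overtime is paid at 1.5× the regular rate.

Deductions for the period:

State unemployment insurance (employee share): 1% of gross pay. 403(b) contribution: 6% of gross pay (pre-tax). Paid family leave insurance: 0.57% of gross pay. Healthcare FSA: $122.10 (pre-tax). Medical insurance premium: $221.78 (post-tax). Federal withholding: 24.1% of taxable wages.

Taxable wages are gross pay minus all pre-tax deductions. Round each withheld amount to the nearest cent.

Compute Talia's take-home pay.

$1769.02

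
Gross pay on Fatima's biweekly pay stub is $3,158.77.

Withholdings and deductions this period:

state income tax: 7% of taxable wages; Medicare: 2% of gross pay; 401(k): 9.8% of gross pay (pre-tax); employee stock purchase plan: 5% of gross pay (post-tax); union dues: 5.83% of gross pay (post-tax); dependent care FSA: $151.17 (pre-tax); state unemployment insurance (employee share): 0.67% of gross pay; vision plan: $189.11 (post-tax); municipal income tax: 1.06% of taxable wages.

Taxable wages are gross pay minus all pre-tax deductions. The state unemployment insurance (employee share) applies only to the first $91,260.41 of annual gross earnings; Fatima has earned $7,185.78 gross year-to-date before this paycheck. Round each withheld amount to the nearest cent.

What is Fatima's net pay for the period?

401(k): $3,158.77 × 0.098 = $309.56
Dependent care FSA: $151.17
Pre-tax total = $309.56 + $151.17 = $460.73
Taxable wages = $3,158.77 − $460.73 = $2,698.04
State income tax: $2,698.04 × 0.07 = $188.86
Municipal income tax: $2,698.04 × 0.0106 = $28.60
Medicare: $3,158.77 × 0.02 = $63.18
State unemployment insurance (employee share): cap not yet reached, full $3,158.77 is subject → $3,158.77 × 0.0067 = $21.16
Vision plan: $189.11
Employee stock purchase plan: $3,158.77 × 0.05 = $157.94
Union dues: $3,158.77 × 0.0583 = $184.16
Total deductions = $309.56 + $151.17 + $188.86 + $28.60 + $63.18 + $21.16 + $189.11 + $157.94 + $184.16 = $1,293.74
Net pay = $3,158.77 − $1,293.74 = $1,865.03

$1,865.03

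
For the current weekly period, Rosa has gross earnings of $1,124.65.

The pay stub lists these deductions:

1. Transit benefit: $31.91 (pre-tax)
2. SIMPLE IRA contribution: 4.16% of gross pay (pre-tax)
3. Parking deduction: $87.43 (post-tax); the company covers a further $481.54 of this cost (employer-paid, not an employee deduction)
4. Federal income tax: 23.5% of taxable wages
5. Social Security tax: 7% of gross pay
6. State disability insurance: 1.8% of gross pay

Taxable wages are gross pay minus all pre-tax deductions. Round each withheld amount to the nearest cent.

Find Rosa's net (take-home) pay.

$613.75

Transit benefit: $31.91
SIMPLE IRA contribution: $1,124.65 × 0.0416 = $46.79
Pre-tax total = $31.91 + $46.79 = $78.70
Taxable wages = $1,124.65 − $78.70 = $1,045.95
Federal income tax: $1,045.95 × 0.235 = $245.80
Social Security tax: $1,124.65 × 0.07 = $78.73
State disability insurance: $1,124.65 × 0.018 = $20.24
Parking deduction: $87.43
(Employer's $481.54 toward parking deduction is not withheld from the employee.)
Total deductions = $31.91 + $46.79 + $245.80 + $78.73 + $20.24 + $87.43 = $510.90
Net pay = $1,124.65 − $510.90 = $613.75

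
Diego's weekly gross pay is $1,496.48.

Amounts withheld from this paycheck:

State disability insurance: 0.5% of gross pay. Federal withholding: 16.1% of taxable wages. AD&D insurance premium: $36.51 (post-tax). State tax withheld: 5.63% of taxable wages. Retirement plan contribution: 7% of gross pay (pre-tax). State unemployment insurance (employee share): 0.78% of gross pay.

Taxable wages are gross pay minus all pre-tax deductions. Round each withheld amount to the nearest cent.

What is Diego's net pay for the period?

$1,033.65

Retirement plan contribution: $1,496.48 × 0.07 = $104.75
Taxable wages = $1,496.48 − $104.75 = $1,391.73
State tax withheld: $1,391.73 × 0.0563 = $78.35
Federal withholding: $1,391.73 × 0.161 = $224.07
State disability insurance: $1,496.48 × 0.005 = $7.48
State unemployment insurance (employee share): $1,496.48 × 0.0078 = $11.67
AD&D insurance premium: $36.51
Total deductions = $104.75 + $78.35 + $224.07 + $7.48 + $11.67 + $36.51 = $462.83
Net pay = $1,496.48 − $462.83 = $1,033.65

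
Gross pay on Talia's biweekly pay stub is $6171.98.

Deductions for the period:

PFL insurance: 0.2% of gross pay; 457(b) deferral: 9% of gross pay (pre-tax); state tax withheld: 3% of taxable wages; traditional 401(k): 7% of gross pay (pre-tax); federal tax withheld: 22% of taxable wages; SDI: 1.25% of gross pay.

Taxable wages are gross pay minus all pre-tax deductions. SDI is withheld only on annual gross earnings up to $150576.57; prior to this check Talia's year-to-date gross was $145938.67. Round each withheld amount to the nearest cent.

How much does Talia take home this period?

$3818.04

457(b) deferral: $6171.98 × 0.09 = $555.48
Traditional 401(k): $6171.98 × 0.07 = $432.04
Pre-tax total = $555.48 + $432.04 = $987.52
Taxable wages = $6171.98 − $987.52 = $5184.46
Federal tax withheld: $5184.46 × 0.22 = $1140.58
State tax withheld: $5184.46 × 0.03 = $155.53
PFL insurance: $6171.98 × 0.002 = $12.34
SDI: only $150576.57 − $145938.67 = $4637.90 of this check is subject → $4637.90 × 0.0125 = $57.97
Total deductions = $555.48 + $432.04 + $1140.58 + $155.53 + $12.34 + $57.97 = $2353.94
Net pay = $6171.98 − $2353.94 = $3818.04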